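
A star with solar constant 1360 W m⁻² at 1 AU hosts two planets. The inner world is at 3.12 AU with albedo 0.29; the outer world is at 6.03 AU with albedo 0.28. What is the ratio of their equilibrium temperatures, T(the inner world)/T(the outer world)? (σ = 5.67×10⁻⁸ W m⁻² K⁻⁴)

T₁/T₂ ≈ 1.385

T_eq = [S₀(1−A)/(4σd²)]^(1/4), so T ∝ (1−A)^(1/4) / √d.
T₁ = [1360×0.71/(4×5.67×10⁻⁸×3.12²)]^(1/4) = 144.61 K.
T₂ = [1360×0.72/(4×5.67×10⁻⁸×6.03²)]^(1/4) = 104.39 K.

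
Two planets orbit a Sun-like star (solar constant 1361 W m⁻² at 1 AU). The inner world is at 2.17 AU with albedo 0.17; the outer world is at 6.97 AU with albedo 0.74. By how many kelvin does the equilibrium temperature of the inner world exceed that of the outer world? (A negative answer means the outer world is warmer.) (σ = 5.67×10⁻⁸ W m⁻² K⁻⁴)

T_eq = [S₀(1−A)/(4σd²)]^(1/4), so T ∝ (1−A)^(1/4) / √d.
T₁ = [1361×0.83/(4×5.67×10⁻⁸×2.17²)]^(1/4) = 180.34 K.
T₂ = [1361×0.26/(4×5.67×10⁻⁸×6.97²)]^(1/4) = 75.28 K.

ΔT ≈ 105.1 K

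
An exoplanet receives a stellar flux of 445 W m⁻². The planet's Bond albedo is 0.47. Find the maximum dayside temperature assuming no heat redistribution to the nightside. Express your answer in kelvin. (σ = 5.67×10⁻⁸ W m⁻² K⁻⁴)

With no redistribution each surface element balances locally: S(1−A) = σT⁴.
T = [445 × 0.53 / 5.67×10⁻⁸]^(1/4) = (4.16×10⁹)^(1/4) = 254 K.

T_ss ≈ 254 K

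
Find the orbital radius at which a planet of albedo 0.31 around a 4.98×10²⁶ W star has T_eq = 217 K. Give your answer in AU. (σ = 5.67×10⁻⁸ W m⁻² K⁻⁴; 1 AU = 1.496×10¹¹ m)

d ≈ 1.56 AU

From T_eq⁴ = L(1−A)/(16πσd²): d = √[L(1−A)/(16πσT_eq⁴)].
d = √[4.98×10²⁶ × 0.69 / (16π × 5.67×10⁻⁸ × (217)⁴)] = 2.33×10¹¹ m = 1.56 AU.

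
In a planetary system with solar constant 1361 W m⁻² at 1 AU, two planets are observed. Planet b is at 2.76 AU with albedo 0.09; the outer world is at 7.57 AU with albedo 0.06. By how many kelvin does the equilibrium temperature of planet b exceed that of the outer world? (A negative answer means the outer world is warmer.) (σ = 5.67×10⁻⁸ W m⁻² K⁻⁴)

ΔT ≈ 64.0 K

T_eq = [S₀(1−A)/(4σd²)]^(1/4), so T ∝ (1−A)^(1/4) / √d.
T₁ = [1361×0.91/(4×5.67×10⁻⁸×2.76²)]^(1/4) = 163.63 K.
T₂ = [1361×0.94/(4×5.67×10⁻⁸×7.57²)]^(1/4) = 99.61 K.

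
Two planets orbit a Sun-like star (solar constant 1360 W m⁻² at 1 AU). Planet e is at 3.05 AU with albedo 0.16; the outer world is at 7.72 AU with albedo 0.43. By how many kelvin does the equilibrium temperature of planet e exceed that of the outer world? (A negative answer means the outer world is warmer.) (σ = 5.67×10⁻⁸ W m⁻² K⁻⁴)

T_eq = [S₀(1−A)/(4σd²)]^(1/4), so T ∝ (1−A)^(1/4) / √d.
T₁ = [1360×0.84/(4×5.67×10⁻⁸×3.05²)]^(1/4) = 152.54 K.
T₂ = [1360×0.57/(4×5.67×10⁻⁸×7.72²)]^(1/4) = 87.02 K.

ΔT ≈ 65.5 K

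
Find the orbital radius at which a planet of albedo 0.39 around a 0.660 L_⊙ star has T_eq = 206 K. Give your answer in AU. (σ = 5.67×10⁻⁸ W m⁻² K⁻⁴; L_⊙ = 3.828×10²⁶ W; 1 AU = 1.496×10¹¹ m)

d ≈ 1.16 AU

L = 0.660 × 3.828×10²⁶ = 2.53×10²⁶ W.
From T_eq⁴ = L(1−A)/(16πσd²): d = √[L(1−A)/(16πσT_eq⁴)].
d = √[2.53×10²⁶ × 0.61 / (16π × 5.67×10⁻⁸ × (206)⁴)] = 1.73×10¹¹ m = 1.16 AU.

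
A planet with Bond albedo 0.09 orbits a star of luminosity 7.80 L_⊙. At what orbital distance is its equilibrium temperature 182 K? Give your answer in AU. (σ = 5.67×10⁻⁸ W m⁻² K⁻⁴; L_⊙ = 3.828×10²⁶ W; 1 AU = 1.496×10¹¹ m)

L = 7.80 × 3.828×10²⁶ = 2.99×10²⁷ W.
From T_eq⁴ = L(1−A)/(16πσd²): d = √[L(1−A)/(16πσT_eq⁴)].
d = √[2.99×10²⁷ × 0.91 / (16π × 5.67×10⁻⁸ × (182)⁴)] = 9.32×10¹¹ m = 6.23 AU.

d ≈ 6.23 AU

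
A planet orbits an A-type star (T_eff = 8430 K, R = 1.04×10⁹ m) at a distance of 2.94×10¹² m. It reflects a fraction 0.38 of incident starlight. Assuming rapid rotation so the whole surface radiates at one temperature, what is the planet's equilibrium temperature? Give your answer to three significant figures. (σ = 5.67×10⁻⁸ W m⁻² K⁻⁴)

T_eq ≈ 99.5 K

L = 4πR_⋆²σT_⋆⁴ = 4π(1.04×10⁹)² × 5.67×10⁻⁸ × (8430)⁴ = 3.89×10²⁷ W.
S = L/(4πd²) = 35.8 W m⁻².
Energy balance: absorbed = emitted ⇒ πR²·S(1−A) = 4πR²·σT_eq⁴, so T_eq⁴ = S(1−A)/(4σ).
T_eq = [35.8 × 0.62 / (4 × 5.67×10⁻⁸)]^(1/4) = (9.80×10⁷)^(1/4) = 99.5 K.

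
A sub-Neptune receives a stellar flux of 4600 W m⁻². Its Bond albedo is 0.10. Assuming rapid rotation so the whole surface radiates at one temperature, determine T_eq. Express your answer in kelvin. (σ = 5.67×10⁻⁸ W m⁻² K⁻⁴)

T_eq ≈ 368 K

Energy balance: absorbed = emitted ⇒ πR²·S(1−A) = 4πR²·σT_eq⁴, so T_eq⁴ = S(1−A)/(4σ).
T_eq = [4600 × 0.90 / (4 × 5.67×10⁻⁸)]^(1/4) = (1.83×10¹⁰)^(1/4) = 368 K.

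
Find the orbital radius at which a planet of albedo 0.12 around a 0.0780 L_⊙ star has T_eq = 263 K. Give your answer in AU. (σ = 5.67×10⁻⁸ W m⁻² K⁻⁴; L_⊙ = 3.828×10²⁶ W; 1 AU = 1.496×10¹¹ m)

L = 0.0780 × 3.828×10²⁶ = 2.99×10²⁵ W.
From T_eq⁴ = L(1−A)/(16πσd²): d = √[L(1−A)/(16πσT_eq⁴)].
d = √[2.99×10²⁵ × 0.88 / (16π × 5.67×10⁻⁸ × (263)⁴)] = 4.39×10¹⁰ m = 0.293 AU.

d ≈ 0.293 AU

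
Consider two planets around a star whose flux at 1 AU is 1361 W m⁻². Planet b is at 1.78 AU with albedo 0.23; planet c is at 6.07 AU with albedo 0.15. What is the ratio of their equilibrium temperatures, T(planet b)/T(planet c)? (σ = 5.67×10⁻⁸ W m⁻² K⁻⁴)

T_eq = [S₀(1−A)/(4σd²)]^(1/4), so T ∝ (1−A)^(1/4) / √d.
T₁ = [1361×0.77/(4×5.67×10⁻⁸×1.78²)]^(1/4) = 195.42 K.
T₂ = [1361×0.85/(4×5.67×10⁻⁸×6.07²)]^(1/4) = 108.47 K.

T₁/T₂ ≈ 1.802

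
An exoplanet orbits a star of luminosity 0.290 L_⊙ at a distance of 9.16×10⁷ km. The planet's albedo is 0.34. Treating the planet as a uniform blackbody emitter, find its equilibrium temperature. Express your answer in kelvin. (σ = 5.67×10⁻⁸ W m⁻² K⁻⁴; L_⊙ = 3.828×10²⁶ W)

T_eq ≈ 235 K

d = 9.16×10⁷ km = 9.16×10¹⁰ m.
L = 0.290 × 3.828×10²⁶ = 1.11×10²⁶ W.
Flux: S = L/(4πd²) = 1.11×10²⁶/(4π×(9.16×10¹⁰)²) = 1050 W m⁻².
Energy balance: absorbed = emitted ⇒ πR²·S(1−A) = 4πR²·σT_eq⁴, so T_eq⁴ = S(1−A)/(4σ).
T_eq = [1050 × 0.66 / (4 × 5.67×10⁻⁸)]^(1/4) = (3.06×10⁹)^(1/4) = 235 K.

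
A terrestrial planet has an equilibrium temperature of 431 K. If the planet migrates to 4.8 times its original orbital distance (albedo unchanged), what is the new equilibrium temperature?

T_eq ∝ L^(1/4) · d^(−1/2).
T′ = 431 / 4.8^(1/2) = 197 K.

T_eq ≈ 197 K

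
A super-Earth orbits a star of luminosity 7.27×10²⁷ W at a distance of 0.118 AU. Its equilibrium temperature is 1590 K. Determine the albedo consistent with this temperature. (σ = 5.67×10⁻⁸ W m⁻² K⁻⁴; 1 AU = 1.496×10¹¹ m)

d = 0.118 AU = 1.77×10¹⁰ m.
Flux: S = L/(4πd²) = 7.27×10²⁷/(4π×(1.77×10¹⁰)²) = 1.86×10⁶ W m⁻².
From T_eq⁴ = S(1−A)/(4σ): 1−A = 4σT_eq⁴/S.
1−A = 4 × 5.67×10⁻⁸ × (1590)⁴ / 1.86×10⁶ = 0.781.

A ≈ 0.22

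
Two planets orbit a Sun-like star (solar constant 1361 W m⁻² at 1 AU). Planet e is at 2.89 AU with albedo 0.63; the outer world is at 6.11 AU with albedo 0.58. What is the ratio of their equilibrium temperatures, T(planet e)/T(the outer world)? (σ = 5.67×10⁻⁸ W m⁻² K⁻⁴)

T₁/T₂ ≈ 1.409

T_eq = [S₀(1−A)/(4σd²)]^(1/4), so T ∝ (1−A)^(1/4) / √d.
T₁ = [1361×0.37/(4×5.67×10⁻⁸×2.89²)]^(1/4) = 127.69 K.
T₂ = [1361×0.42/(4×5.67×10⁻⁸×6.11²)]^(1/4) = 90.65 K.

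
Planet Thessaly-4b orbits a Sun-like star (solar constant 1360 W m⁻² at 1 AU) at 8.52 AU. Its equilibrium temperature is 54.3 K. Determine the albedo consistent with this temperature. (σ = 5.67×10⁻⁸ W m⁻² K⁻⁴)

Flux at 8.52 AU: S = 1360/8.52² = 18.7 W m⁻².
From T_eq⁴ = S(1−A)/(4σ): 1−A = 4σT_eq⁴/S.
1−A = 4 × 5.67×10⁻⁸ × (54.3)⁴ / 18.7 = 0.105.

A ≈ 0.89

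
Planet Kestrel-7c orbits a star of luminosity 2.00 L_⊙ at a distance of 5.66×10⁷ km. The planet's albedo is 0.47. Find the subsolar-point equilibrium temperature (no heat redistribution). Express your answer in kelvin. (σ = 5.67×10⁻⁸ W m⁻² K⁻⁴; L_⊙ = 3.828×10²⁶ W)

T_ss ≈ 649 K

d = 5.66×10⁷ km = 5.66×10¹⁰ m.
L = 2.00 × 3.828×10²⁶ = 7.66×10²⁶ W.
Flux: S = L/(4πd²) = 7.66×10²⁶/(4π×(5.66×10¹⁰)²) = 1.90×10⁴ W m⁻².
At the subsolar point the surface absorbs S(1−A) and emits σT⁴ per unit area — no factor of 4, since only the local patch is in balance.
T = [1.90×10⁴ × 0.53 / 5.67×10⁻⁸]^(1/4) = (1.78×10¹¹)^(1/4) = 649 K.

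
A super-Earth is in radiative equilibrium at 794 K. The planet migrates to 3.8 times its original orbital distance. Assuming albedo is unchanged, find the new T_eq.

T_eq ∝ L^(1/4) · d^(−1/2).
T′ = 794 / 3.8^(1/2) = 407 K.

T_eq ≈ 407 K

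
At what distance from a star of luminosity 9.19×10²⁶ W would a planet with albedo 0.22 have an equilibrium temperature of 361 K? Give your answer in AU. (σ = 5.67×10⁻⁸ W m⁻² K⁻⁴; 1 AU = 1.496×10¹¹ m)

d ≈ 0.813 AU

From T_eq⁴ = L(1−A)/(16πσd²): d = √[L(1−A)/(16πσT_eq⁴)].
d = √[9.19×10²⁶ × 0.78 / (16π × 5.67×10⁻⁸ × (361)⁴)] = 1.22×10¹¹ m = 0.813 AU.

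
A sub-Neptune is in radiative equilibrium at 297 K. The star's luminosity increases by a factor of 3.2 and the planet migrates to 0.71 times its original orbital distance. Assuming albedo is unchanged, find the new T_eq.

T_eq ∝ L^(1/4) · d^(−1/2).
T′ = 297 × 3.2^(1/4) / 0.71^(1/2) = 471 K.

T_eq ≈ 471 K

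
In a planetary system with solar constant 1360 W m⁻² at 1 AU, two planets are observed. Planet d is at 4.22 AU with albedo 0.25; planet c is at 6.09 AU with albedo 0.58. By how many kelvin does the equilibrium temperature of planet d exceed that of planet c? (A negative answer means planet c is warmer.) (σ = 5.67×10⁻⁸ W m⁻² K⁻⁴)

T_eq = [S₀(1−A)/(4σd²)]^(1/4), so T ∝ (1−A)^(1/4) / √d.
T₁ = [1360×0.75/(4×5.67×10⁻⁸×4.22²)]^(1/4) = 126.06 K.
T₂ = [1360×0.42/(4×5.67×10⁻⁸×6.09²)]^(1/4) = 90.78 K.

ΔT ≈ 35.3 K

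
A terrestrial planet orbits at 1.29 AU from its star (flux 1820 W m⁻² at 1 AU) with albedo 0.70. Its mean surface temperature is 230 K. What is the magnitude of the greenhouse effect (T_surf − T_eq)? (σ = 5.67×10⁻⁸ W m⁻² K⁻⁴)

S = 1820/1.29² = 1094 W m⁻².
T_eq = [S(1−A)/(4σ)]^(1/4) = [1094×0.30/(4×5.67×10⁻⁸)]^(1/4) = 195.0 K.
ΔT = T_surf − T_eq = 230 − 195.0.

ΔT ≈ 35.0 K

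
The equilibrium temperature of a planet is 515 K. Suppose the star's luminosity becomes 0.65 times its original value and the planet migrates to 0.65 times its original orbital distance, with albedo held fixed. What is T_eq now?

T_eq ∝ L^(1/4) · d^(−1/2).
T′ = 515 × 0.65^(1/4) / 0.65^(1/2) = 574 K.

T_eq ≈ 574 K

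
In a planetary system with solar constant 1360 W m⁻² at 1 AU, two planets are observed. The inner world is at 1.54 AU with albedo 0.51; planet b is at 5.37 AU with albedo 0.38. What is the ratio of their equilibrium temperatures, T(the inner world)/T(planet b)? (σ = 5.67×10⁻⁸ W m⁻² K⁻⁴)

T₁/T₂ ≈ 1.761

T_eq = [S₀(1−A)/(4σd²)]^(1/4), so T ∝ (1−A)^(1/4) / √d.
T₁ = [1360×0.49/(4×5.67×10⁻⁸×1.54²)]^(1/4) = 187.61 K.
T₂ = [1360×0.62/(4×5.67×10⁻⁸×5.37²)]^(1/4) = 106.56 K.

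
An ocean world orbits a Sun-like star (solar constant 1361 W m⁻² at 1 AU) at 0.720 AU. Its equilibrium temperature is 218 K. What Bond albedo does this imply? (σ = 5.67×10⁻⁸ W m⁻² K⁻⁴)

A ≈ 0.80

Flux at 0.720 AU: S = 1361/0.720² = 2630 W m⁻².
From T_eq⁴ = S(1−A)/(4σ): 1−A = 4σT_eq⁴/S.
1−A = 4 × 5.67×10⁻⁸ × (218)⁴ / 2630 = 0.195.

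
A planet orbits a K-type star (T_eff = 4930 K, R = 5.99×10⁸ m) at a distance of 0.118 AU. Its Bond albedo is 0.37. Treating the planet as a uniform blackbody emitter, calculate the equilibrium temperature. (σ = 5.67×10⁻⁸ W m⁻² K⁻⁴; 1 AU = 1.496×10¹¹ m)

T_eq ≈ 572 K

d = 0.118 AU = 1.77×10¹⁰ m.
L = 4πR_⋆²σT_⋆⁴ = 4π(5.99×10⁸)² × 5.67×10⁻⁸ × (4930)⁴ = 1.51×10²⁶ W.
S = L/(4πd²) = 3.86×10⁴ W m⁻².
Energy balance: absorbed = emitted ⇒ πR²·S(1−A) = 4πR²·σT_eq⁴, so T_eq⁴ = S(1−A)/(4σ).
T_eq = [3.86×10⁴ × 0.63 / (4 × 5.67×10⁻⁸)]^(1/4) = (1.07×10¹¹)^(1/4) = 572 K.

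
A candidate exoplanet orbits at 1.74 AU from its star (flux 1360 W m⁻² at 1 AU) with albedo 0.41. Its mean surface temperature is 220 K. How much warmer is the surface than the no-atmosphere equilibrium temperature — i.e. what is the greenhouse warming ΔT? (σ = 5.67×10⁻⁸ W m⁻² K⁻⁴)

S = 1360/1.74² = 449.2 W m⁻².
T_eq = [S(1−A)/(4σ)]^(1/4) = [449.2×0.59/(4×5.67×10⁻⁸)]^(1/4) = 184.9 K.
ΔT = T_surf − T_eq = 220 − 184.9.

ΔT ≈ 35.1 K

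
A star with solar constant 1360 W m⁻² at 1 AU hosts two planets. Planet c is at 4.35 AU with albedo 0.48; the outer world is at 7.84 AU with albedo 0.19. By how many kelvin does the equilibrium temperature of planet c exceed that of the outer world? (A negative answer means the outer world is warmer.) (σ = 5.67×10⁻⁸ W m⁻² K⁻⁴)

ΔT ≈ 19.0 K

T_eq = [S₀(1−A)/(4σd²)]^(1/4), so T ∝ (1−A)^(1/4) / √d.
T₁ = [1360×0.52/(4×5.67×10⁻⁸×4.35²)]^(1/4) = 113.30 K.
T₂ = [1360×0.81/(4×5.67×10⁻⁸×7.84²)]^(1/4) = 94.28 K.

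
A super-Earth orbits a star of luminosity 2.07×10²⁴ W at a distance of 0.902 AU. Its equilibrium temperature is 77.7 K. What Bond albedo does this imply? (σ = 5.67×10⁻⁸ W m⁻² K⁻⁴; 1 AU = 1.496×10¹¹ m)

A ≈ 0.09

d = 0.902 AU = 1.35×10¹¹ m.
Flux: S = L/(4πd²) = 2.07×10²⁴/(4π×(1.35×10¹¹)²) = 9.05 W m⁻².
From T_eq⁴ = S(1−A)/(4σ): 1−A = 4σT_eq⁴/S.
1−A = 4 × 5.67×10⁻⁸ × (77.7)⁴ / 9.05 = 0.914.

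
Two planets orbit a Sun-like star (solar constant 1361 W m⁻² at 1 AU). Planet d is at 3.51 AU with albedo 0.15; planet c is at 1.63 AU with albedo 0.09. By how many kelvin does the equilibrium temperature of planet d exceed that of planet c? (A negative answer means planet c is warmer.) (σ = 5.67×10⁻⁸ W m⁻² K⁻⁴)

T_eq = [S₀(1−A)/(4σd²)]^(1/4), so T ∝ (1−A)^(1/4) / √d.
T₁ = [1361×0.85/(4×5.67×10⁻⁸×3.51²)]^(1/4) = 142.64 K.
T₂ = [1361×0.91/(4×5.67×10⁻⁸×1.63²)]^(1/4) = 212.92 K.

ΔT ≈ -70.3 K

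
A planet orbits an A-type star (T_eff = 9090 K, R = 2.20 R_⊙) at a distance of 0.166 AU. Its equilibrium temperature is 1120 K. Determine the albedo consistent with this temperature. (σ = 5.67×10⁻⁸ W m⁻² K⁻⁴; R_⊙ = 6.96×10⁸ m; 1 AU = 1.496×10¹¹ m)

A ≈ 0.76

R_⋆ = 2.20 × 6.96×10⁸ = 1.53×10⁹ m.
d = 0.166 AU = 2.48×10¹⁰ m.
L = 4πR_⋆²σT_⋆⁴ = 4π(1.53×10⁹)² × 5.67×10⁻⁸ × (9090)⁴ = 1.14×10²⁸ W.
S = L/(4πd²) = 1.47×10⁶ W m⁻².
From T_eq⁴ = S(1−A)/(4σ): 1−A = 4σT_eq⁴/S.
1−A = 4 × 5.67×10⁻⁸ × (1120)⁴ / 1.47×10⁶ = 0.242.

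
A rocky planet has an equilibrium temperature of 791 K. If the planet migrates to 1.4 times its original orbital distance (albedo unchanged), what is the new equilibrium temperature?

T_eq ≈ 669 K

T_eq ∝ L^(1/4) · d^(−1/2).
T′ = 791 / 1.4^(1/2) = 669 K.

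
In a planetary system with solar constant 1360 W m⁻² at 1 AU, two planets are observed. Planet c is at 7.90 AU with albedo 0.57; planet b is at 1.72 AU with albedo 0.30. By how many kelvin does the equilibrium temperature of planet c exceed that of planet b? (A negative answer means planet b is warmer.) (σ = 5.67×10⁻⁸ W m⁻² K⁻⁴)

T_eq = [S₀(1−A)/(4σd²)]^(1/4), so T ∝ (1−A)^(1/4) / √d.
T₁ = [1360×0.43/(4×5.67×10⁻⁸×7.90²)]^(1/4) = 80.17 K.
T₂ = [1360×0.70/(4×5.67×10⁻⁸×1.72²)]^(1/4) = 194.08 K.

ΔT ≈ -113.9 K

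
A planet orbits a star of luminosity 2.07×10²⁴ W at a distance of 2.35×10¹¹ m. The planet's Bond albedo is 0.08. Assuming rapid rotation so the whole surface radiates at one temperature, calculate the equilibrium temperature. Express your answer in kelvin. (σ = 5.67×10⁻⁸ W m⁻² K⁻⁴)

Flux: S = L/(4πd²) = 2.07×10²⁴/(4π×(2.35×10¹¹)²) = 2.98 W m⁻².
Energy balance: absorbed = emitted ⇒ πR²·S(1−A) = 4πR²·σT_eq⁴, so T_eq⁴ = S(1−A)/(4σ).
T_eq = [2.98 × 0.92 / (4 × 5.67×10⁻⁸)]^(1/4) = (1.21×10⁷)^(1/4) = 59.0 K.

T_eq ≈ 59.0 K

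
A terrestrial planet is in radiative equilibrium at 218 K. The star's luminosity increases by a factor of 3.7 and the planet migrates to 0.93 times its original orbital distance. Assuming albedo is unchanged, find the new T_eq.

T_eq ∝ L^(1/4) · d^(−1/2).
T′ = 218 × 3.7^(1/4) / 0.93^(1/2) = 314 K.

T_eq ≈ 314 K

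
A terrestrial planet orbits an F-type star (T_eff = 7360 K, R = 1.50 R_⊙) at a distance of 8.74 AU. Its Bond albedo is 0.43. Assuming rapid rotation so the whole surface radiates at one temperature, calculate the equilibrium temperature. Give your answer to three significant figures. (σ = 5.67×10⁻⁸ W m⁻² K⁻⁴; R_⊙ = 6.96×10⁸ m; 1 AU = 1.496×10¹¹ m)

R_⋆ = 1.50 × 6.96×10⁸ = 1.04×10⁹ m.
d = 8.74 AU = 1.31×10¹² m.
L = 4πR_⋆²σT_⋆⁴ = 4π(1.04×10⁹)² × 5.67×10⁻⁸ × (7360)⁴ = 2.28×10²⁷ W.
S = L/(4πd²) = 106 W m⁻².
Energy balance: absorbed = emitted ⇒ πR²·S(1−A) = 4πR²·σT_eq⁴, so T_eq⁴ = S(1−A)/(4σ).
T_eq = [106 × 0.57 / (4 × 5.67×10⁻⁸)]^(1/4) = (2.67×10⁸)^(1/4) = 128 K.

T_eq ≈ 128 K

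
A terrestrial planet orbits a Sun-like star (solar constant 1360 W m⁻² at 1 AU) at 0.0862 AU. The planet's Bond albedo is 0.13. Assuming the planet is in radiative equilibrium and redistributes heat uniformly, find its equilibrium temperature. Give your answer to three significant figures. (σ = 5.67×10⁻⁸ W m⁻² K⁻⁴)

T_eq ≈ 915 K

Flux at 0.0862 AU: S = 1360/0.0862² = 1.83×10⁵ W m⁻².
Energy balance: absorbed = emitted ⇒ πR²·S(1−A) = 4πR²·σT_eq⁴, so T_eq⁴ = S(1−A)/(4σ).
T_eq = [1.83×10⁵ × 0.87 / (4 × 5.67×10⁻⁸)]^(1/4) = (7.02×10¹¹)^(1/4) = 915 K.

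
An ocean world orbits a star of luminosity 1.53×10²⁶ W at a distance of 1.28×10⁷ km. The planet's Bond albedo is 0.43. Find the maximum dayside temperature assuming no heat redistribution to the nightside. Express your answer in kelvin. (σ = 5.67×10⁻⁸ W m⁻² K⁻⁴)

T_ss ≈ 930 K

d = 1.28×10⁷ km = 1.28×10¹⁰ m.
Flux: S = L/(4πd²) = 1.53×10²⁶/(4π×(1.28×10¹⁰)²) = 7.43×10⁴ W m⁻².
With no redistribution each surface element balances locally: S(1−A) = σT⁴.
T = [7.43×10⁴ × 0.57 / 5.67×10⁻⁸]^(1/4) = (7.47×10¹¹)^(1/4) = 930 K.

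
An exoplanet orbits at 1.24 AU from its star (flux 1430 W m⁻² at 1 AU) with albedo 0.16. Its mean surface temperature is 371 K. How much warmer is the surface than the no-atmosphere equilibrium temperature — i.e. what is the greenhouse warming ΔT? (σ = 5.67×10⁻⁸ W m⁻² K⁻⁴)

S = 1430/1.24² = 930.0 W m⁻².
T_eq = [S(1−A)/(4σ)]^(1/4) = [930.0×0.84/(4×5.67×10⁻⁸)]^(1/4) = 242.3 K.
ΔT = T_surf − T_eq = 371 − 242.3.

ΔT ≈ 128.7 K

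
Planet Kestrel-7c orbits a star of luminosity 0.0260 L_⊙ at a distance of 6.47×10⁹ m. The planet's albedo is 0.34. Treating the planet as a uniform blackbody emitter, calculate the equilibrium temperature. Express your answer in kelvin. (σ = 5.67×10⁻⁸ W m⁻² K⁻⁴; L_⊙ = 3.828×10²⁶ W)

L = 0.0260 × 3.828×10²⁶ = 9.95×10²⁴ W.
Flux: S = L/(4πd²) = 9.95×10²⁴/(4π×(6.47×10⁹)²) = 1.89×10⁴ W m⁻².
Energy balance: absorbed = emitted ⇒ πR²·S(1−A) = 4πR²·σT_eq⁴, so T_eq⁴ = S(1−A)/(4σ).
T_eq = [1.89×10⁴ × 0.66 / (4 × 5.67×10⁻⁸)]^(1/4) = (5.51×10¹⁰)^(1/4) = 484 K.

T_eq ≈ 484 K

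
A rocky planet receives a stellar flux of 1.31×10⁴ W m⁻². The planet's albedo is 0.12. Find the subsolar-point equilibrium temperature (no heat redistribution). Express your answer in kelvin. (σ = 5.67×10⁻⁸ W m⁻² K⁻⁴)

At the subsolar point the surface absorbs S(1−A) and emits σT⁴ per unit area — no factor of 4, since only the local patch is in balance.
T = [1.31×10⁴ × 0.88 / 5.67×10⁻⁸]^(1/4) = (2.03×10¹¹)^(1/4) = 671 K.

T_ss ≈ 671 K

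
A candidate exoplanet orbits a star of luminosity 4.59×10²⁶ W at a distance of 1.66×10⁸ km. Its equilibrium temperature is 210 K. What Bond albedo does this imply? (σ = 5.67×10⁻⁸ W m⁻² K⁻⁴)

A ≈ 0.67

d = 1.66×10⁸ km = 1.66×10¹¹ m.
Flux: S = L/(4πd²) = 4.59×10²⁶/(4π×(1.66×10¹¹)²) = 1330 W m⁻².
From T_eq⁴ = S(1−A)/(4σ): 1−A = 4σT_eq⁴/S.
1−A = 4 × 5.67×10⁻⁸ × (210)⁴ / 1330 = 0.333.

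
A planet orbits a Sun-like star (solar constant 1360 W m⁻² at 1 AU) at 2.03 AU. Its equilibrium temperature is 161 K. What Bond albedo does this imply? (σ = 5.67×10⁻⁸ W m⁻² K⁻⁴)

A ≈ 0.54

Flux at 2.03 AU: S = 1360/2.03² = 330 W m⁻².
From T_eq⁴ = S(1−A)/(4σ): 1−A = 4σT_eq⁴/S.
1−A = 4 × 5.67×10⁻⁸ × (161)⁴ / 330 = 0.462.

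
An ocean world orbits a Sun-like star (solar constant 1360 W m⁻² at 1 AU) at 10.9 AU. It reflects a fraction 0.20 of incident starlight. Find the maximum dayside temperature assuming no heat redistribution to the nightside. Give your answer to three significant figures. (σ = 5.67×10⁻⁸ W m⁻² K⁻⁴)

T_ss ≈ 113 K

Flux at 10.9 AU: S = 1360/10.9² = 11.4 W m⁻².
With no redistribution each surface element balances locally: S(1−A) = σT⁴.
T = [11.4 × 0.80 / 5.67×10⁻⁸]^(1/4) = (1.62×10⁸)^(1/4) = 113 K.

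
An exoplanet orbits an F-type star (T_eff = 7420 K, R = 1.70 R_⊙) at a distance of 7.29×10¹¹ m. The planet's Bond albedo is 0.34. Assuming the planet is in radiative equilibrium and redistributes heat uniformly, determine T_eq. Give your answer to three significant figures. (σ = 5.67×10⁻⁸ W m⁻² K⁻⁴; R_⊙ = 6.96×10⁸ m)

T_eq ≈ 191 K

R_⋆ = 1.70 × 6.96×10⁸ = 1.18×10⁹ m.
L = 4πR_⋆²σT_⋆⁴ = 4π(1.18×10⁹)² × 5.67×10⁻⁸ × (7420)⁴ = 3.02×10²⁷ W.
S = L/(4πd²) = 453 W m⁻².
Energy balance: absorbed = emitted ⇒ πR²·S(1−A) = 4πR²·σT_eq⁴, so T_eq⁴ = S(1−A)/(4σ).
T_eq = [453 × 0.66 / (4 × 5.67×10⁻⁸)]^(1/4) = (1.32×10⁹)^(1/4) = 191 K.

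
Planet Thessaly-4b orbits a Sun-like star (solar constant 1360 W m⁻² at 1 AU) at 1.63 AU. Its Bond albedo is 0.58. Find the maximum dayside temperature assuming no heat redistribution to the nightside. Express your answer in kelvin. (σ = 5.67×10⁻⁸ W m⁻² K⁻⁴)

T_ss ≈ 248 K

Flux at 1.63 AU: S = 1360/1.63² = 512 W m⁻².
With no redistribution each surface element balances locally: S(1−A) = σT⁴.
T = [512 × 0.42 / 5.67×10⁻⁸]^(1/4) = (3.79×10⁹)^(1/4) = 248 K.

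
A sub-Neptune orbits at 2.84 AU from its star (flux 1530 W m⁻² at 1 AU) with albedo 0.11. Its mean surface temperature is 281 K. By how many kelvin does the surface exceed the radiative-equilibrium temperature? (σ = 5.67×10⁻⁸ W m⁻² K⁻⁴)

S = 1530/2.84² = 189.7 W m⁻².
T_eq = [S(1−A)/(4σ)]^(1/4) = [189.7×0.89/(4×5.67×10⁻⁸)]^(1/4) = 165.2 K.
ΔT = T_surf − T_eq = 281 − 165.2.

ΔT ≈ 115.8 K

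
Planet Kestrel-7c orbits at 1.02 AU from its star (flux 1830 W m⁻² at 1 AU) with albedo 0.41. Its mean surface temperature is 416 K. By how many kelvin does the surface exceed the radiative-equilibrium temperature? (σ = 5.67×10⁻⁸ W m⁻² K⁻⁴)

ΔT ≈ 155.9 K

S = 1830/1.02² = 1759 W m⁻².
T_eq = [S(1−A)/(4σ)]^(1/4) = [1759×0.59/(4×5.67×10⁻⁸)]^(1/4) = 260.1 K.
ΔT = T_surf − T_eq = 416 − 260.1.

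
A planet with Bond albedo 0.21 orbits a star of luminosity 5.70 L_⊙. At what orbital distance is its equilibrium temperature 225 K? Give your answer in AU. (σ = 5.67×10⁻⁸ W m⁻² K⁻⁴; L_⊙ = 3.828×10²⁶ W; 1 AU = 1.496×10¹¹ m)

L = 5.70 × 3.828×10²⁶ = 2.18×10²⁷ W.
From T_eq⁴ = L(1−A)/(16πσd²): d = √[L(1−A)/(16πσT_eq⁴)].
d = √[2.18×10²⁷ × 0.79 / (16π × 5.67×10⁻⁸ × (225)⁴)] = 4.86×10¹¹ m = 3.25 AU.

d ≈ 3.25 AU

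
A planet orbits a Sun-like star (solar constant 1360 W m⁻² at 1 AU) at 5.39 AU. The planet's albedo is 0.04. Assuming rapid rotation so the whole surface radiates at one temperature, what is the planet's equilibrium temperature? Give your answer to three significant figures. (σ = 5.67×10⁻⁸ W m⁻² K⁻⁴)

T_eq ≈ 119 K

Flux at 5.39 AU: S = 1360/5.39² = 46.8 W m⁻².
Energy balance: absorbed = emitted ⇒ πR²·S(1−A) = 4πR²·σT_eq⁴, so T_eq⁴ = S(1−A)/(4σ).
T_eq = [46.8 × 0.96 / (4 × 5.67×10⁻⁸)]^(1/4) = (1.98×10⁸)^(1/4) = 119 K.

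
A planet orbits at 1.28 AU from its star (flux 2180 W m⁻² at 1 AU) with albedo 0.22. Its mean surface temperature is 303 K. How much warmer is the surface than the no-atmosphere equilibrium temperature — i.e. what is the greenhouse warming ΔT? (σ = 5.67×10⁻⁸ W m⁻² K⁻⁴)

ΔT ≈ 42.9 K

S = 2180/1.28² = 1331 W m⁻².
T_eq = [S(1−A)/(4σ)]^(1/4) = [1331×0.78/(4×5.67×10⁻⁸)]^(1/4) = 260.1 K.
ΔT = T_surf − T_eq = 303 − 260.1.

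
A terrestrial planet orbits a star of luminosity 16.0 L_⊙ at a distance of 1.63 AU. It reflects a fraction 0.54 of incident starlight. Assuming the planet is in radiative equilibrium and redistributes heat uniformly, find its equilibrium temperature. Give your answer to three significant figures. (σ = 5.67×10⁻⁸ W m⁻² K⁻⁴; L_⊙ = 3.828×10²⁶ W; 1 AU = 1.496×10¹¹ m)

d = 1.63 AU = 2.44×10¹¹ m.
L = 16.0 × 3.828×10²⁶ = 6.12×10²⁷ W.
Flux: S = L/(4πd²) = 6.12×10²⁷/(4π×(2.44×10¹¹)²) = 8200 W m⁻².
Energy balance: absorbed = emitted ⇒ πR²·S(1−A) = 4πR²·σT_eq⁴, so T_eq⁴ = S(1−A)/(4σ).
T_eq = [8200 × 0.46 / (4 × 5.67×10⁻⁸)]^(1/4) = (1.66×10¹⁰)^(1/4) = 359 K.

T_eq ≈ 359 K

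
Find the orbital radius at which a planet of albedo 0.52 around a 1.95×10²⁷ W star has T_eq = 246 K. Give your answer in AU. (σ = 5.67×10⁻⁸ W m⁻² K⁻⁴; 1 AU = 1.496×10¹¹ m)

d ≈ 2.00 AU

From T_eq⁴ = L(1−A)/(16πσd²): d = √[L(1−A)/(16πσT_eq⁴)].
d = √[1.95×10²⁷ × 0.48 / (16π × 5.67×10⁻⁸ × (246)⁴)] = 2.99×10¹¹ m = 2.00 AU.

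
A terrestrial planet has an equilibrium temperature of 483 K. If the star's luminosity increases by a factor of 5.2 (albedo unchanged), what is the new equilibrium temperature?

T_eq ∝ L^(1/4) · d^(−1/2).
T′ = 483 × 5.2^(1/4) = 729 K.

T_eq ≈ 729 K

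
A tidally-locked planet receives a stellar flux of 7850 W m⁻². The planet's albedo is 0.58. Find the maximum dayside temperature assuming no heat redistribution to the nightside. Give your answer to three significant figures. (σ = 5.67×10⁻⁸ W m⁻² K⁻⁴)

With no redistribution each surface element balances locally: S(1−A) = σT⁴.
T = [7850 × 0.42 / 5.67×10⁻⁸]^(1/4) = (5.81×10¹⁰)^(1/4) = 491 K.

T_ss ≈ 491 K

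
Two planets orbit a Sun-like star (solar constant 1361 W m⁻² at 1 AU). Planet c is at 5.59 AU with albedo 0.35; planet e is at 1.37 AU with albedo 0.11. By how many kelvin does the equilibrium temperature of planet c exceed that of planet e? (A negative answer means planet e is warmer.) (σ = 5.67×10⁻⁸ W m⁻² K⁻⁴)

ΔT ≈ -125.3 K

T_eq = [S₀(1−A)/(4σd²)]^(1/4), so T ∝ (1−A)^(1/4) / √d.
T₁ = [1361×0.65/(4×5.67×10⁻⁸×5.59²)]^(1/4) = 105.70 K.
T₂ = [1361×0.89/(4×5.67×10⁻⁸×1.37²)]^(1/4) = 230.96 K.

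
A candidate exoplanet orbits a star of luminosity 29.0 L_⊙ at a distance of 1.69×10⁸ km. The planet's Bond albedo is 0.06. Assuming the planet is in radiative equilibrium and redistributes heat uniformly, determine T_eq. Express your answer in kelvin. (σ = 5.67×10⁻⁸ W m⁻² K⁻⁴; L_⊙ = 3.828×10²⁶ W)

d = 1.69×10⁸ km = 1.69×10¹¹ m.
L = 29.0 × 3.828×10²⁶ = 1.11×10²⁸ W.
Flux: S = L/(4πd²) = 1.11×10²⁸/(4π×(1.69×10¹¹)²) = 3.09×10⁴ W m⁻².
Energy balance: absorbed = emitted ⇒ πR²·S(1−A) = 4πR²·σT_eq⁴, so T_eq⁴ = S(1−A)/(4σ).
T_eq = [3.09×10⁴ × 0.94 / (4 × 5.67×10⁻⁸)]^(1/4) = (1.28×10¹¹)^(1/4) = 598 K.

T_eq ≈ 598 K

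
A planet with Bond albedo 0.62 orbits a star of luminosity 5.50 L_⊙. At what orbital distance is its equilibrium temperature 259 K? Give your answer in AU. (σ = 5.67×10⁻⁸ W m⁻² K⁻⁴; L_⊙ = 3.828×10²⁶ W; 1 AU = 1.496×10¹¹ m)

L = 5.50 × 3.828×10²⁶ = 2.11×10²⁷ W.
From T_eq⁴ = L(1−A)/(16πσd²): d = √[L(1−A)/(16πσT_eq⁴)].
d = √[2.11×10²⁷ × 0.38 / (16π × 5.67×10⁻⁸ × (259)⁴)] = 2.50×10¹¹ m = 1.67 AU.

d ≈ 1.67 AU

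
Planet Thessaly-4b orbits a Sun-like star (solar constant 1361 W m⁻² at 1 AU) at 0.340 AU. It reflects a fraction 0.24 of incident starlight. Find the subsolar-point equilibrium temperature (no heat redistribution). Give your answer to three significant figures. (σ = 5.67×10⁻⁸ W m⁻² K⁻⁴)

Flux at 0.340 AU: S = 1361/0.340² = 1.18×10⁴ W m⁻².
At the subsolar point the surface absorbs S(1−A) and emits σT⁴ per unit area — no factor of 4, since only the local patch is in balance.
T = [1.18×10⁴ × 0.76 / 5.67×10⁻⁸]^(1/4) = (1.58×10¹¹)^(1/4) = 630 K.

T_ss ≈ 630 K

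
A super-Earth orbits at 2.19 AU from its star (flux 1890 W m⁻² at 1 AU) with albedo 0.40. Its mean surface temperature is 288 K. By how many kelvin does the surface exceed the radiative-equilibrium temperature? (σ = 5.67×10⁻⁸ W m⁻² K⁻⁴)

S = 1890/2.19² = 394.1 W m⁻².
T_eq = [S(1−A)/(4σ)]^(1/4) = [394.1×0.60/(4×5.67×10⁻⁸)]^(1/4) = 179.7 K.
ΔT = T_surf − T_eq = 288 − 179.7.

ΔT ≈ 108.3 K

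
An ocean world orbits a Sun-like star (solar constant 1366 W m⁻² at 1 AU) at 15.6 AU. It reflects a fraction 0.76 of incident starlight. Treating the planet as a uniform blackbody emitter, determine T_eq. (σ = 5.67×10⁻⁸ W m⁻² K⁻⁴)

T_eq ≈ 49.4 K

Flux at 15.6 AU: S = 1366/15.6² = 5.61 W m⁻².
Energy balance: absorbed = emitted ⇒ πR²·S(1−A) = 4πR²·σT_eq⁴, so T_eq⁴ = S(1−A)/(4σ).
T_eq = [5.61 × 0.24 / (4 × 5.67×10⁻⁸)]^(1/4) = (5.94×10⁶)^(1/4) = 49.4 K.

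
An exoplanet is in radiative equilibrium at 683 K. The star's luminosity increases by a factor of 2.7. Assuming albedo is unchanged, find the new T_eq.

T_eq ∝ L^(1/4) · d^(−1/2).
T′ = 683 × 2.7^(1/4) = 876 K.

T_eq ≈ 876 K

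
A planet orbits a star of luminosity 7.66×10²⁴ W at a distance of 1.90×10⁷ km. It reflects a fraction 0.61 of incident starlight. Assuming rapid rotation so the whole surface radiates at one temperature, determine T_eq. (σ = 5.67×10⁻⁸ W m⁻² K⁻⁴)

d = 1.90×10⁷ km = 1.90×10¹⁰ m.
Flux: S = L/(4πd²) = 7.66×10²⁴/(4π×(1.90×10¹⁰)²) = 1690 W m⁻².
Energy balance: absorbed = emitted ⇒ πR²·S(1−A) = 4πR²·σT_eq⁴, so T_eq⁴ = S(1−A)/(4σ).
T_eq = [1690 × 0.39 / (4 × 5.67×10⁻⁸)]^(1/4) = (2.90×10⁹)^(1/4) = 232 K.

T_eq ≈ 232 K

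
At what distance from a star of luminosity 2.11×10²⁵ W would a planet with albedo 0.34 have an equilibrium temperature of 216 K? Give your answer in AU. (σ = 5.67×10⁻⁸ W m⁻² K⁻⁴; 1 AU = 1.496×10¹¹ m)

From T_eq⁴ = L(1−A)/(16πσd²): d = √[L(1−A)/(16πσT_eq⁴)].
d = √[2.11×10²⁵ × 0.66 / (16π × 5.67×10⁻⁸ × (216)⁴)] = 4.74×10¹⁰ m = 0.317 AU.

d ≈ 0.317 AU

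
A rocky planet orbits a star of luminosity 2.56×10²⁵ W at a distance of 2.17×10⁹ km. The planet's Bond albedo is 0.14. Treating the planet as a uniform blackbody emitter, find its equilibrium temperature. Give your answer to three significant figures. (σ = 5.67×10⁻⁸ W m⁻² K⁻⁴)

T_eq ≈ 35.8 K

d = 2.17×10⁹ km = 2.17×10¹² m.
Flux: S = L/(4πd²) = 2.56×10²⁵/(4π×(2.17×10¹²)²) = 0.433 W m⁻².
Energy balance: absorbed = emitted ⇒ πR²·S(1−A) = 4πR²·σT_eq⁴, so T_eq⁴ = S(1−A)/(4σ).
T_eq = [0.433 × 0.86 / (4 × 5.67×10⁻⁸)]^(1/4) = (1.64×10⁶)^(1/4) = 35.8 K.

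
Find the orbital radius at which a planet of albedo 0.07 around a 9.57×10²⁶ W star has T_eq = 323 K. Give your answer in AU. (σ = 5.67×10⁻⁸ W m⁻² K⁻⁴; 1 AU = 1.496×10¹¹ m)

From T_eq⁴ = L(1−A)/(16πσd²): d = √[L(1−A)/(16πσT_eq⁴)].
d = √[9.57×10²⁶ × 0.93 / (16π × 5.67×10⁻⁸ × (323)⁴)] = 1.69×10¹¹ m = 1.13 AU.

d ≈ 1.13 AU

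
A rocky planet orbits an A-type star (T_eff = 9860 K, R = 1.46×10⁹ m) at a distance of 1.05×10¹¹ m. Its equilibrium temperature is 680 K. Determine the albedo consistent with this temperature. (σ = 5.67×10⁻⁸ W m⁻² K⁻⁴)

L = 4πR_⋆²σT_⋆⁴ = 4π(1.46×10⁹)² × 5.67×10⁻⁸ × (9860)⁴ = 1.44×10²⁸ W.
S = L/(4πd²) = 1.04×10⁵ W m⁻².
From T_eq⁴ = S(1−A)/(4σ): 1−A = 4σT_eq⁴/S.
1−A = 4 × 5.67×10⁻⁸ × (680)⁴ / 1.04×10⁵ = 0.468.

A ≈ 0.53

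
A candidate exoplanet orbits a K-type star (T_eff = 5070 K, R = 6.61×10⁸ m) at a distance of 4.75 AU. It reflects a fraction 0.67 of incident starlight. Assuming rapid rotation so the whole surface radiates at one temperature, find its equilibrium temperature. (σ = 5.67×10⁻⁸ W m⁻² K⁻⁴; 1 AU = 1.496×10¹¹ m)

d = 4.75 AU = 7.11×10¹¹ m.
L = 4πR_⋆²σT_⋆⁴ = 4π(6.61×10⁸)² × 5.67×10⁻⁸ × (5070)⁴ = 2.06×10²⁶ W.
S = L/(4πd²) = 32.4 W m⁻².
Energy balance: absorbed = emitted ⇒ πR²·S(1−A) = 4πR²·σT_eq⁴, so T_eq⁴ = S(1−A)/(4σ).
T_eq = [32.4 × 0.33 / (4 × 5.67×10⁻⁸)]^(1/4) = (4.72×10⁷)^(1/4) = 82.9 K.

T_eq ≈ 82.9 K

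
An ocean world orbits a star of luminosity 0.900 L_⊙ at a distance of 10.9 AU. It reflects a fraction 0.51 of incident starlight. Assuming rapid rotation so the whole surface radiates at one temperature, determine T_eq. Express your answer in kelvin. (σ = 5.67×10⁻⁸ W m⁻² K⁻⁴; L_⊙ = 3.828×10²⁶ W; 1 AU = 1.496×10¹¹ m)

d = 10.9 AU = 1.63×10¹² m.
L = 0.900 × 3.828×10²⁶ = 3.45×10²⁶ W.
Flux: S = L/(4πd²) = 3.45×10²⁶/(4π×(1.63×10¹²)²) = 10.3 W m⁻².
Energy balance: absorbed = emitted ⇒ πR²·S(1−A) = 4πR²·σT_eq⁴, so T_eq⁴ = S(1−A)/(4σ).
T_eq = [10.3 × 0.49 / (4 × 5.67×10⁻⁸)]^(1/4) = (2.23×10⁷)^(1/4) = 68.7 K.

T_eq ≈ 68.7 K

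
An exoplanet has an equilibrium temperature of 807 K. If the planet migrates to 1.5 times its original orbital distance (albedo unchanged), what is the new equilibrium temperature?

T_eq ∝ L^(1/4) · d^(−1/2).
T′ = 807 / 1.5^(1/2) = 659 K.

T_eq ≈ 659 K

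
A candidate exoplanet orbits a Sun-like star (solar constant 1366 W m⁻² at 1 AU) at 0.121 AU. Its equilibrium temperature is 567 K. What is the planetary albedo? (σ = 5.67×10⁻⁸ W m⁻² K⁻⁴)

Flux at 0.121 AU: S = 1366/0.121² = 9.33×10⁴ W m⁻².
From T_eq⁴ = S(1−A)/(4σ): 1−A = 4σT_eq⁴/S.
1−A = 4 × 5.67×10⁻⁸ × (567)⁴ / 9.33×10⁴ = 0.251.

A ≈ 0.75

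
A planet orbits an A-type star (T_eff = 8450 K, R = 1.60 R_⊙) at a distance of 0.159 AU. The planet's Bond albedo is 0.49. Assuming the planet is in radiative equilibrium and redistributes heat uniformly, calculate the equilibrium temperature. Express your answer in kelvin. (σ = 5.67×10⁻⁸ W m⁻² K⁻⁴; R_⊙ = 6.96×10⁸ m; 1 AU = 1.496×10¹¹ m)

T_eq ≈ 1090 K

R_⋆ = 1.60 × 6.96×10⁸ = 1.11×10⁹ m.
d = 0.159 AU = 2.38×10¹⁰ m.
L = 4πR_⋆²σT_⋆⁴ = 4π(1.11×10⁹)² × 5.67×10⁻⁸ × (8450)⁴ = 4.50×10²⁷ W.
S = L/(4πd²) = 6.34×10⁵ W m⁻².
Energy balance: absorbed = emitted ⇒ πR²·S(1−A) = 4πR²·σT_eq⁴, so T_eq⁴ = S(1−A)/(4σ).
T_eq = [6.34×10⁵ × 0.51 / (4 × 5.67×10⁻⁸)]^(1/4) = (1.42×10¹²)^(1/4) = 1090 K.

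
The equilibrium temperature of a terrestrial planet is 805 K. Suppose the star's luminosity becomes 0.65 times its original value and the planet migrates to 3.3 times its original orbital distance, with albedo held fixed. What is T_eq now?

T_eq ≈ 398 K

T_eq ∝ L^(1/4) · d^(−1/2).
T′ = 805 × 0.65^(1/4) / 3.3^(1/2) = 398 K.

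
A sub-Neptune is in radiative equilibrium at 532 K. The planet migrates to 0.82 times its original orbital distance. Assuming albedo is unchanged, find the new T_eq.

T_eq ∝ L^(1/4) · d^(−1/2).
T′ = 532 / 0.82^(1/2) = 587 K.

T_eq ≈ 587 K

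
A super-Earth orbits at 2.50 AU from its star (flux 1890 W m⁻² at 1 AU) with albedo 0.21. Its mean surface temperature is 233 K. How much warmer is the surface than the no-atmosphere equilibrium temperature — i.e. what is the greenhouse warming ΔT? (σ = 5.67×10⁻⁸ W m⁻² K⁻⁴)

ΔT ≈ 52.8 K

S = 1890/2.50² = 302.4 W m⁻².
T_eq = [S(1−A)/(4σ)]^(1/4) = [302.4×0.79/(4×5.67×10⁻⁸)]^(1/4) = 180.2 K.
ΔT = T_surf − T_eq = 233 − 180.2.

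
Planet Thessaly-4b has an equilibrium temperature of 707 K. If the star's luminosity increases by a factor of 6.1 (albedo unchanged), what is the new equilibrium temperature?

T_eq ≈ 1110 K

T_eq ∝ L^(1/4) · d^(−1/2).
T′ = 707 × 6.1^(1/4) = 1110 K.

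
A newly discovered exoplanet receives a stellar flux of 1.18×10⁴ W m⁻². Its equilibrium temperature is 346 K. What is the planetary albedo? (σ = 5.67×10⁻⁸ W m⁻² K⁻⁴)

A ≈ 0.72

From T_eq⁴ = S(1−A)/(4σ): 1−A = 4σT_eq⁴/S.
1−A = 4 × 5.67×10⁻⁸ × (346)⁴ / 1.18×10⁴ = 0.275.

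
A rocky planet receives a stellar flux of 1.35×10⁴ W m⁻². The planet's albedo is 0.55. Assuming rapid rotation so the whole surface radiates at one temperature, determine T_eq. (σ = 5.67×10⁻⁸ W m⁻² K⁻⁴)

T_eq ≈ 405 K

Energy balance: absorbed = emitted ⇒ πR²·S(1−A) = 4πR²·σT_eq⁴, so T_eq⁴ = S(1−A)/(4σ).
T_eq = [1.35×10⁴ × 0.45 / (4 × 5.67×10⁻⁸)]^(1/4) = (2.68×10¹⁰)^(1/4) = 405 K.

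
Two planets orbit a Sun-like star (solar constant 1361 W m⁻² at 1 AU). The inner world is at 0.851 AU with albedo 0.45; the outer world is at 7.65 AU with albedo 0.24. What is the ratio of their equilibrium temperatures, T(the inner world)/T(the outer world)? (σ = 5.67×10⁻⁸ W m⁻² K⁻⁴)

T₁/T₂ ≈ 2.765

T_eq = [S₀(1−A)/(4σd²)]^(1/4), so T ∝ (1−A)^(1/4) / √d.
T₁ = [1361×0.55/(4×5.67×10⁻⁸×0.851²)]^(1/4) = 259.82 K.
T₂ = [1361×0.76/(4×5.67×10⁻⁸×7.65²)]^(1/4) = 93.96 K.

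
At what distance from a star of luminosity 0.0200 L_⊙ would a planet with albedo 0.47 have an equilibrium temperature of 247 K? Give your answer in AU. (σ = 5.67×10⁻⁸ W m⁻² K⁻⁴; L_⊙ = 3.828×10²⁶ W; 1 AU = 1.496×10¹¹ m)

d ≈ 0.131 AU

L = 0.0200 × 3.828×10²⁶ = 7.66×10²⁴ W.
From T_eq⁴ = L(1−A)/(16πσd²): d = √[L(1−A)/(16πσT_eq⁴)].
d = √[7.66×10²⁴ × 0.53 / (16π × 5.67×10⁻⁸ × (247)⁴)] = 1.96×10¹⁰ m = 0.131 AU.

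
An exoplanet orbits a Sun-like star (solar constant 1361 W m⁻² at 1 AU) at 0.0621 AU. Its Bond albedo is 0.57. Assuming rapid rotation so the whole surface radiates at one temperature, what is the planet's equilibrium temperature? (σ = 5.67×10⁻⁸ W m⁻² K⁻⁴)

Flux at 0.0621 AU: S = 1361/0.0621² = 3.53×10⁵ W m⁻².
Energy balance: absorbed = emitted ⇒ πR²·S(1−A) = 4πR²·σT_eq⁴, so T_eq⁴ = S(1−A)/(4σ).
T_eq = [3.53×10⁵ × 0.43 / (4 × 5.67×10⁻⁸)]^(1/4) = (6.69×10¹¹)^(1/4) = 904 K.

T_eq ≈ 904 K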